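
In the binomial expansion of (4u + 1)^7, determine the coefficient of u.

The general term is C(7,j)·(4u)^j·(1)^(7-j); the u^1 term has j = 1.
C(7,1) = 7.
Coefficient = C(7,1) · 4^1 = 7 · 4 = 28.

28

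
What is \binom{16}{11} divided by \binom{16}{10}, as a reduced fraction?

6/11

C(n,k+1)/C(n,k) = (n−k)/(k+1) = (16−10)/(10+1) = 6/11.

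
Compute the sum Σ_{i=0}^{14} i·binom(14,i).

114688

Differentiating (1+x)^14 and setting x=1: Σ i·C(14,i) = 14·2^13 = 114688.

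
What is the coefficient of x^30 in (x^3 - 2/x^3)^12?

-24

General term: C(12,j)·(x^3)^j·(-2/x^3)^(12-j), with x-exponent 3j − 3(12−j) = 6j − 36.
Set 6j − 36 = 30: j = 11.
C(12,11) = 12; 1^11 = 1; (-2)^1 = -2.
Coefficient = 12 · 1 · (-2) = -24.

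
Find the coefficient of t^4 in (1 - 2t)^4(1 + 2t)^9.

-464

Coefficient of t^4 = Σ_{j} C(4,j)·(-2)^j·C(9,4-j)·2^(4-j) for j from 0 to 4.
= 2016 + (-5376) + 3456 + (-576) + 16 = -464.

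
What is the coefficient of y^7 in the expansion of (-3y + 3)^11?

The general term is C(11,j)·(-3y)^j·(3)^(11-j); the y^7 term has j = 7.
C(11,7) = 330.
Coefficient = C(11,7) · (-3)^7 · 3^4 = 330 · (-2187) · 81 = -58458510.

-58458510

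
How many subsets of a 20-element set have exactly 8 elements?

125970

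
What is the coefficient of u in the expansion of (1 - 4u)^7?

-28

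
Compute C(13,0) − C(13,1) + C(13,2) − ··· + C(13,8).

495

The partial alternating sum Σ_{k=0}^{8} (−1)^k C(13,k) = (−1)^8 C(12,8) = 495.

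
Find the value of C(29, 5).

118755

C(29,5) = (29·28·27·26·25) / 5! = 14250600 / 120 = 118755.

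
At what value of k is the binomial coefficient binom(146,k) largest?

C(146,k) is maximized at k = 146/2 = 73.

73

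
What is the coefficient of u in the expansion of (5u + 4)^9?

The general term is C(9,j)·(5u)^j·(4)^(9-j); the u^1 term has j = 1.
C(9,1) = 9.
Coefficient = C(9,1) · 5^1 · 4^8 = 9 · 5 · 65536 = 2949120.

2949120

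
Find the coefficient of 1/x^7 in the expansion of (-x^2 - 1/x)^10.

General term: C(10,j)·(-x^2)^j·(-1/x)^(10-j), with x-exponent 2j − 1(10−j) = 3j − 10.
Set 3j − 10 = -7: j = 1.
C(10,1) = 10; (-1)^1 = -1; (-1)^9 = -1.
Coefficient = 10 · (-1) · (-1) = 10.

10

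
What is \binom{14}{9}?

C(14,9) = C(14,5) by symmetry.
C(14,5) = (14·13·12·11·10) / 5! = 240240 / 120 = 2002.

2002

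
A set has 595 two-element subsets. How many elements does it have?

n(n−1)/2 = 595 ⇒ n(n−1) = 1190. Since 35·34 = 1190, n = 35.

35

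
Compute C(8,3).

56

C(8,3) = (8·7·6) / 3! = 336 / 6 = 56.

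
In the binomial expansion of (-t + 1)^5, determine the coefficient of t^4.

5

The general term is C(5,j)·(-t)^j·(1)^(5-j); the t^4 term has j = 4.
C(5,4) = 5.
Coefficient = C(5,4) = 5.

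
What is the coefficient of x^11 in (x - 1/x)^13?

-13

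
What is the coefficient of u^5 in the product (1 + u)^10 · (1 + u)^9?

11628

(1 + u)^10(1 + u)^9 = (1 + u)^19, so the coefficient of u^5 is C(19,5)·1^5 = 11628·1 = 11628.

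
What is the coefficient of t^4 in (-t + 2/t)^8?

112

General term: C(8,j)·(-t)^j·(2/t)^(8-j), with t-exponent 1j − 1(8−j) = 2j − 8.
Set 2j − 8 = 4: j = 6.
C(8,6) = 28; (-1)^6 = 1; 2^2 = 4.
Coefficient = 28 · 1 · 4 = 112.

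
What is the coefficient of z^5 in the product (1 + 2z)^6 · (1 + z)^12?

Coefficient of z^5 = Σ_{j} C(6,j)·2^j·C(12,5-j)·1^(5-j) for j from 0 to 5.
= 792 + 5940 + 13200 + 10560 + 2880 + 192 = 33564.

33564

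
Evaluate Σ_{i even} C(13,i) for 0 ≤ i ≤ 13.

4096

Half of (1+1)^13 + (1−1)^13 gives the even-index sum: 2^12 = 4096.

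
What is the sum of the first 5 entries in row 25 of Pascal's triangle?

15276

1 + 25 + 300 + 2300 + 12650 = 15276.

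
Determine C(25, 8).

C(25,8) = (25·24·23·22·21·20·19·18) / 8! = 43609104000 / 40320 = 1081575.

1081575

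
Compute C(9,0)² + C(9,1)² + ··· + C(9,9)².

Σ C(9,j)² is the coefficient of x^9 in (1+x)^9(1+x)^9 = (1+x)^18, i.e. C(18,9) = 48620.

48620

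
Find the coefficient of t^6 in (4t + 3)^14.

80702189568

The general term is C(14,j)·(4t)^j·(3)^(14-j); the t^6 term has j = 6.
C(14,6) = 3003.
Coefficient = C(14,6) · 4^6 · 3^8 = 3003 · 4096 · 6561 = 80702189568.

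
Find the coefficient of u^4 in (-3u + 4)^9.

The general term is C(9,j)·(-3u)^j·(4)^(9-j); the u^4 term has j = 4.
C(9,4) = 126.
Coefficient = C(9,4) · (-3)^4 · 4^5 = 126 · 81 · 1024 = 10450944.

10450944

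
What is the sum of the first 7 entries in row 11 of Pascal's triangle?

1486

1 + 11 + 55 + 165 + 330 + 462 + 462 = 1486.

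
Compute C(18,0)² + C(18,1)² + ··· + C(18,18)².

9075135300

By Vandermonde's identity, Σ C(18,k)² = C(36,18) = 9075135300.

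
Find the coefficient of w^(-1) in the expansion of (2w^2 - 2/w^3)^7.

-4480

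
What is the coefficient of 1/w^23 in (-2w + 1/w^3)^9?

-18

General term: C(9,j)·(-2w)^j·(1/w^3)^(9-j), with w-exponent 1j − 3(9−j) = 4j − 27.
Set 4j − 27 = -23: j = 1.
C(9,1) = 9; (-2)^1 = -2; 1^8 = 1.
Coefficient = 9 · (-2) · 1 = -18.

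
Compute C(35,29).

1623160

C(35,29) = C(35,6) by symmetry.
C(35,6) = (35·34·33·32·31·30) / 6! = 1168675200 / 720 = 1623160.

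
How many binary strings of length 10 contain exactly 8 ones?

Choose the 8 positions: C(10,8) = 45.

45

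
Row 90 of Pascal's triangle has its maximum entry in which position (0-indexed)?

45

C(90,m) is maximized at m = 90/2 = 45.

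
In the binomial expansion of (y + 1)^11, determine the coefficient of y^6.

The general term is C(11,j)·(y)^j·(1)^(11-j); the y^6 term has j = 6.
C(11,6) = 462.
Coefficient = C(11,6) = 462.

462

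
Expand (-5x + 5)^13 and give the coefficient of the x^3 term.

The general term is C(13,j)·(-5x)^j·(5)^(13-j); the x^3 term has j = 3.
C(13,3) = 286.
Coefficient = C(13,3) · (-5)^3 · 5^10 = 286 · (-125) · 9765625 = -349121093750.

-349121093750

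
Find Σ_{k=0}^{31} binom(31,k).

2147483648

The entries of row 31 sum to 2^31 = 2147483648.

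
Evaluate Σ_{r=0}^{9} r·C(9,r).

Since r·C(9,r) = 9·C(8,r−1), the sum is 9·2^8 = 9·256 = 2304.

2304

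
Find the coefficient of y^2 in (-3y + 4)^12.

The general term is C(12,j)·(-3y)^j·(4)^(12-j); the y^2 term has j = 2.
C(12,2) = 66.
Coefficient = C(12,2) · (-3)^2 · 4^10 = 66 · 9 · 1048576 = 622854144.

622854144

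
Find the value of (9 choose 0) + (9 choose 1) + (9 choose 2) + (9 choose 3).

130

1 + 9 + 36 + 84 = 130.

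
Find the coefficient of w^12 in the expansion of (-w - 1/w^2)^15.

General term: C(15,j)·(-w)^j·(-1/w^2)^(15-j), with w-exponent 1j − 2(15−j) = 3j − 30.
Set 3j − 30 = 12: j = 14.
C(15,14) = 15; (-1)^14 = 1; (-1)^1 = -1.
Coefficient = 15 · 1 · (-1) = -15.

-15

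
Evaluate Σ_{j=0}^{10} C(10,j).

Setting x = 1 in (1+x)^10 gives Σ C(10,j) = 2^10 = 1024.

1024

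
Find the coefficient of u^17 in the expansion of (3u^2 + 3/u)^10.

590490

General term: C(10,j)·(3u^2)^j·(3/u)^(10-j), with u-exponent 2j − 1(10−j) = 3j − 10.
Set 3j − 10 = 17: j = 9.
C(10,9) = 10; 3^9 = 19683; 3^1 = 3.
Coefficient = 10 · 19683 · 3 = 590490.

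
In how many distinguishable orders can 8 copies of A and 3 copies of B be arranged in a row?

165

Choose positions for the A's: C(11,8) = 165.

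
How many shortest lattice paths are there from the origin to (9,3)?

220

Each path is a sequence of 12 steps with 9 rights: C(12,9) = 220.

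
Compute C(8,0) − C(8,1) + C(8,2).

21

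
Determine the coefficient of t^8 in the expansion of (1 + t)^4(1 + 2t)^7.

6448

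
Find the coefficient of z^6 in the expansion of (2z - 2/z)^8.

General term: C(8,j)·(2z)^j·(-2/z)^(8-j), with z-exponent 1j − 1(8−j) = 2j − 8.
Set 2j − 8 = 6: j = 7.
C(8,7) = 8; 2^7 = 128; (-2)^1 = -2.
Coefficient = 8 · 128 · (-2) = -2048.

-2048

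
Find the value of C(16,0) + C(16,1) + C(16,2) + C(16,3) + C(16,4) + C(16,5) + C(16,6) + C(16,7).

1 + 16 + 120 + 560 + 1820 + 4368 + 8008 + 11440 = 26333.

26333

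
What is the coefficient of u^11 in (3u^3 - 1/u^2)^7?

5103

General term: C(7,j)·(3u^3)^j·(-1/u^2)^(7-j), with u-exponent 3j − 2(7−j) = 5j − 14.
Set 5j − 14 = 11: j = 5.
C(7,5) = 21; 3^5 = 243; (-1)^2 = 1.
Coefficient = 21 · 243 · 1 = 5103.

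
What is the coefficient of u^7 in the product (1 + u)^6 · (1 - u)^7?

20

Coefficient of u^7 = Σ_{j} C(6,j)·1^j·C(7,7-j)·(-1)^(7-j) for j from 0 to 6.
= (-1) + 42 + (-315) + 700 + (-525) + 126 + (-7) = 20.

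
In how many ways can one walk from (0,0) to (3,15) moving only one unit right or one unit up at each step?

Each path is a sequence of 18 steps with 3 rights: C(18,3) = 816.

816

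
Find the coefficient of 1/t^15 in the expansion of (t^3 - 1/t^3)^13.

General term: C(13,j)·(t^3)^j·(-1/t^3)^(13-j), with t-exponent 3j − 3(13−j) = 6j − 39.
Set 6j − 39 = -15: j = 4.
C(13,4) = 715; 1^4 = 1; (-1)^9 = -1.
Coefficient = 715 · 1 · (-1) = -715.

-715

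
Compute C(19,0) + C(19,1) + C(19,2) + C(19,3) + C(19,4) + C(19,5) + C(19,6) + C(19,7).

1 + 19 + 171 + 969 + 3876 + 11628 + 27132 + 50388 = 94184.

94184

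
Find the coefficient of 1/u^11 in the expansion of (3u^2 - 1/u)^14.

-42

General term: C(14,j)·(3u^2)^j·(-1/u)^(14-j), with u-exponent 2j − 1(14−j) = 3j − 14.
Set 3j − 14 = -11: j = 1.
C(14,1) = 14; 3^1 = 3; (-1)^13 = -1.
Coefficient = 14 · 3 · (-1) = -42.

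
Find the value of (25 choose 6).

177100

C(25,6) = (25·24·23·22·21·20) / 6! = 127512000 / 720 = 177100.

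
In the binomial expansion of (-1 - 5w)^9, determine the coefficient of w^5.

The general term is C(9,j)·(-1)^j·(-5w)^(9-j); the w^5 term has j = 4.
C(9,4) = 126.
Coefficient = C(9,4) · (-5)^5 = 126 · (-3125) = -393750.

-393750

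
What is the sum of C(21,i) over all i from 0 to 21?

The entries of row 21 sum to 2^21 = 2097152.

2097152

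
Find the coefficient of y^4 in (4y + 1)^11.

84480

The general term is C(11,j)·(4y)^j·(1)^(11-j); the y^4 term has j = 4.
C(11,4) = 330.
Coefficient = C(11,4) · 4^4 = 330 · 256 = 84480.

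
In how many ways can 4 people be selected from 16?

1820

This is C(16,4) = 1820.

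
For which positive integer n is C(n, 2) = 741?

39

n(n−1)/2 = 741 ⇒ n(n−1) = 1482. Since 39·38 = 1482, n = 39.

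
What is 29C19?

20030010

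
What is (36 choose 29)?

8347680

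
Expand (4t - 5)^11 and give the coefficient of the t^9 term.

360448000

The general term is C(11,j)·(4t)^j·(-5)^(11-j); the t^9 term has j = 9.
C(11,9) = 55.
Coefficient = C(11,9) · 4^9 · (-5)^2 = 55 · 262144 · 25 = 360448000.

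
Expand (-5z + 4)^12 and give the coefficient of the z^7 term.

-63360000000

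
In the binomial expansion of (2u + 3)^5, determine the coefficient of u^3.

720

The general term is C(5,j)·(2u)^j·(3)^(5-j); the u^3 term has j = 3.
C(5,3) = 10.
Coefficient = C(5,3) · 2^3 · 3^2 = 10 · 8 · 9 = 720.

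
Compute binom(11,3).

C(11,3) = (11·10·9) / 3! = 990 / 6 = 165.

165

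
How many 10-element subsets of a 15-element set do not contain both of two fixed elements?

All 10-subsets: C(15,10) = 3003. Those containing both fixed elements: C(13,8) = 1287.
3003 − 1287 = 1716.

1716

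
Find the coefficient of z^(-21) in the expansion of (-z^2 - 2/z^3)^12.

112640

General term: C(12,j)·(-z^2)^j·(-2/z^3)^(12-j), with z-exponent 2j − 3(12−j) = 5j − 36.
Set 5j − 36 = -21: j = 3.
C(12,3) = 220; (-1)^3 = -1; (-2)^9 = -512.
Coefficient = 220 · (-1) · (-512) = 112640.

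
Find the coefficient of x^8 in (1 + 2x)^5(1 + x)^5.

800

Coefficient of x^8 = Σ_{j} C(5,j)·2^j·C(5,8-j)·1^(8-j) for j from 3 to 5.
= 80 + 400 + 320 = 800.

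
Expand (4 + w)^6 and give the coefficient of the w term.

6144

The general term is C(6,j)·(4)^j·(w)^(6-j); the w^1 term has j = 5.
C(6,5) = 6.
Coefficient = C(6,5) · 4^5 = 6 · 1024 = 6144.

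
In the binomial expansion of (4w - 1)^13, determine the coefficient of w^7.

The general term is C(13,j)·(4w)^j·(-1)^(13-j); the w^7 term has j = 7.
C(13,7) = 1716.
Coefficient = C(13,7) · 4^7 = 1716 · 16384 = 28114944.

28114944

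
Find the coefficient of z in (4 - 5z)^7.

-143360

The general term is C(7,j)·(4)^j·(-5z)^(7-j); the z^1 term has j = 6.
C(7,6) = 7.
Coefficient = C(7,6) · 4^6 · (-5)^1 = 7 · 4096 · (-5) = -143360.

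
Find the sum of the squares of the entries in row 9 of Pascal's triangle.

48620

Σ C(9,r)² is the coefficient of x^9 in (1+x)^9(1+x)^9 = (1+x)^18, i.e. C(18,9) = 48620.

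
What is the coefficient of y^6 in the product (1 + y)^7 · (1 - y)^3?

14

Coefficient of y^6 = Σ_{j} C(7,j)·1^j·C(3,6-j)·(-1)^(6-j) for j from 3 to 6.
= (-35) + 105 + (-63) + 7 = 14.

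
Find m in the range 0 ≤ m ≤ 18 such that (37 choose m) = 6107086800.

C(37,m) increases on 0 ≤ m ≤ 18. C(37,13) = 3562467300 and C(37,14) = 6107086800, so m = 14.

14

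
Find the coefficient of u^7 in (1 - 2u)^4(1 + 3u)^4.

Coefficient of u^7 = Σ_{j} C(4,j)·(-2)^j·C(4,7-j)·3^(7-j) for j from 3 to 4.
= (-2592) + 1728 = -864.

-864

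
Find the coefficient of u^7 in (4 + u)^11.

84480

The general term is C(11,j)·(4)^j·(u)^(11-j); the u^7 term has j = 4.
C(11,4) = 330.
Coefficient = C(11,4) · 4^4 = 330 · 256 = 84480.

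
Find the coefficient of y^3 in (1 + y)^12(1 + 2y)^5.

1440

Coefficient of y^3 = Σ_{j} C(12,j)·1^j·C(5,3-j)·2^(3-j) for j from 0 to 3.
= 80 + 480 + 660 + 220 = 1440.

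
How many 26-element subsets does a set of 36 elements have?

C(36,26) = C(36,10) by symmetry.
C(36,10) = (36·35·34·33·32·31·30·29·28·27) / 10! = 922393263052800 / 3628800 = 254186856.

254186856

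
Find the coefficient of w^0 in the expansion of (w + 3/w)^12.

General term: C(12,j)·(w)^j·(3/w)^(12-j), with w-exponent 1j − 1(12−j) = 2j − 12.
Set 2j − 12 = 0: j = 6.
C(12,6) = 924; 1^6 = 1; 3^6 = 729.
Coefficient = 924 · 1 · 729 = 673596.

673596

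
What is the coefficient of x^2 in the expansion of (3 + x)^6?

1215

The general term is C(6,j)·(3)^j·(x)^(6-j); the x^2 term has j = 4.
C(6,4) = 15.
Coefficient = C(6,4) · 3^4 = 15 · 81 = 1215.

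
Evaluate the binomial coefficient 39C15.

C(39,15) = (39·38·37·36·35·34·33·32·31·30·29·28·27·26·25) / 15! = 32876032921054202880000 / 1307674368000 = 25140840660.

25140840660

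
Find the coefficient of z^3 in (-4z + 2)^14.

-47710208

The general term is C(14,j)·(-4z)^j·(2)^(14-j); the z^3 term has j = 3.
C(14,3) = 364.
Coefficient = C(14,3) · (-4)^3 · 2^11 = 364 · (-64) · 2048 = -47710208.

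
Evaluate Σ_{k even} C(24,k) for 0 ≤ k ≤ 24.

8388608

Even-k terms of row 24 sum to 2^23 = 8388608.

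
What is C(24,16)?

735471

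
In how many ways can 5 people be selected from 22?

26334

This is C(22,5) = 26334.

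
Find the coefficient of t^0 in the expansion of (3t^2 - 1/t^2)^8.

General term: C(8,j)·(3t^2)^j·(-1/t^2)^(8-j), with t-exponent 2j − 2(8−j) = 4j − 16.
Set 4j − 16 = 0: j = 4.
C(8,4) = 70; 3^4 = 81; (-1)^4 = 1.
Coefficient = 70 · 81 · 1 = 5670.

5670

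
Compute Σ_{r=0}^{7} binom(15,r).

16384

1 + 15 + 105 + 455 + 1365 + 3003 + 5005 + 6435 = 16384.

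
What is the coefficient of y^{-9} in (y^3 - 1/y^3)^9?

84

General term: C(9,j)·(y^3)^j·(-1/y^3)^(9-j), with y-exponent 3j − 3(9−j) = 6j − 27.
Set 6j − 27 = -9: j = 3.
C(9,3) = 84; 1^3 = 1; (-1)^6 = 1.
Coefficient = 84 · 1 · 1 = 84.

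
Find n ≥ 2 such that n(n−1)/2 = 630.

n(n−1)/2 = 630 ⇒ n(n−1) = 1260. Since 36·35 = 1260, n = 36.

36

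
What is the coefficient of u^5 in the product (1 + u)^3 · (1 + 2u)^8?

Coefficient of u^5 = Σ_{j} C(3,j)·1^j·C(8,5-j)·2^(5-j) for j from 0 to 3.
= 1792 + 3360 + 1344 + 112 = 6608.

6608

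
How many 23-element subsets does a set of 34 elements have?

C(34,23) = C(34,11) by symmetry.
C(34,11) = (34·33·32·31·30·29·28·27·26·25·24) / 11! = 11420107066368000 / 39916800 = 286097760.

286097760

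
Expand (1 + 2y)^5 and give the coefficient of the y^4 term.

The general term is C(5,j)·(1)^j·(2y)^(5-j); the y^4 term has j = 1.
C(5,1) = 5.
Coefficient = C(5,1) · 2^4 = 5 · 16 = 80.

80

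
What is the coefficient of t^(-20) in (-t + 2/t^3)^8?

-1024

General term: C(8,j)·(-t)^j·(2/t^3)^(8-j), with t-exponent 1j − 3(8−j) = 4j − 24.
Set 4j − 24 = -20: j = 1.
C(8,1) = 8; (-1)^1 = -1; 2^7 = 128.
Coefficient = 8 · (-1) · 128 = -1024.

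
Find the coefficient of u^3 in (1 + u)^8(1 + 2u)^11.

3752

Coefficient of u^3 = Σ_{j} C(8,j)·1^j·C(11,3-j)·2^(3-j) for j from 0 to 3.
= 1320 + 1760 + 616 + 56 = 3752.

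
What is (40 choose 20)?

137846528820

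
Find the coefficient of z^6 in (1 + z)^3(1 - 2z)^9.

-1344

Coefficient of z^6 = Σ_{j} C(3,j)·1^j·C(9,6-j)·(-2)^(6-j) for j from 0 to 3.
= 5376 + (-12096) + 6048 + (-672) = -1344.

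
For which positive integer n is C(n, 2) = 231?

n(n−1)/2 = 231 ⇒ n(n−1) = 462. Since 22·21 = 462, n = 22.

22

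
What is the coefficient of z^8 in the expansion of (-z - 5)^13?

The general term is C(13,j)·(-z)^j·(-5)^(13-j); the z^8 term has j = 8.
C(13,8) = 1287.
Coefficient = C(13,8) · (-5)^5 = 1287 · (-3125) = -4021875.

-4021875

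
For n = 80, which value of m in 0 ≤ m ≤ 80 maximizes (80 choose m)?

40

C(80,m) is maximized at m = 80/2 = 40.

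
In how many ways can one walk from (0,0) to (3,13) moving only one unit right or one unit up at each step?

560

Each path is a sequence of 16 steps with 3 rights: C(16,3) = 560.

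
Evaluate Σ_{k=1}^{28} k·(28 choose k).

3758096384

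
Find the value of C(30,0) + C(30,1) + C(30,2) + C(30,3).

4526

1 + 30 + 435 + 4060 = 4526.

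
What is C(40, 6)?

3838380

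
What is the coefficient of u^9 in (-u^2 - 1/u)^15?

-6435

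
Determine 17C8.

24310

C(17,8) = (17·16·15·14·13·12·11·10) / 8! = 980179200 / 40320 = 24310.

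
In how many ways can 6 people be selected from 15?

This is C(15,6) = 5005.

5005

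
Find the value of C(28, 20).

3108105

C(28,20) = C(28,8) by symmetry.
C(28,8) = (28·27·26·25·24·23·22·21) / 8! = 125318793600 / 40320 = 3108105.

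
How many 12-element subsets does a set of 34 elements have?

548354040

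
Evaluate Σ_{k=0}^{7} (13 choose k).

1 + 13 + 78 + 286 + 715 + 1287 + 1716 + 1716 = 5812.

5812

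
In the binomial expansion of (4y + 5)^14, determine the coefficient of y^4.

The general term is C(14,j)·(4y)^j·(5)^(14-j); the y^4 term has j = 4.
C(14,4) = 1001.
Coefficient = C(14,4) · 4^4 · 5^10 = 1001 · 256 · 9765625 = 2502500000000.

2502500000000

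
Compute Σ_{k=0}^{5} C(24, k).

55455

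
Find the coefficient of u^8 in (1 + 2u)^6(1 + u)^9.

Coefficient of u^8 = Σ_{j} C(6,j)·2^j·C(9,8-j)·1^(8-j) for j from 0 to 6.
= 9 + 432 + 5040 + 20160 + 30240 + 16128 + 2304 = 74313.

74313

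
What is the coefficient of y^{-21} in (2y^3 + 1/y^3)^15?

General term: C(15,j)·(2y^3)^j·(1/y^3)^(15-j), with y-exponent 3j − 3(15−j) = 6j − 45.
Set 6j − 45 = -21: j = 4.
C(15,4) = 1365; 2^4 = 16; 1^11 = 1.
Coefficient = 1365 · 16 · 1 = 21840.

21840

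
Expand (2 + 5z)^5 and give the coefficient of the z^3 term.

5000

The general term is C(5,j)·(2)^j·(5z)^(5-j); the z^3 term has j = 2.
C(5,2) = 10.
Coefficient = C(5,2) · 2^2 · 5^3 = 10 · 4 · 125 = 5000.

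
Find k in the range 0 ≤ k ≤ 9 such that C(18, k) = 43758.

8

C(18,k) increases on 0 ≤ k ≤ 9. C(18,7) = 31824 and C(18,8) = 43758, so k = 8.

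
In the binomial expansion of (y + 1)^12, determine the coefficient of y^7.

792

The general term is C(12,j)·(y)^j·(1)^(12-j); the y^7 term has j = 7.
C(12,7) = 792.
Coefficient = C(12,7) = 792.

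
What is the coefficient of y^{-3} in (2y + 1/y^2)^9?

4032

General term: C(9,j)·(2y)^j·(1/y^2)^(9-j), with y-exponent 1j − 2(9−j) = 3j − 18.
Set 3j − 18 = -3: j = 5.
C(9,5) = 126; 2^5 = 32; 1^4 = 1.
Coefficient = 126 · 32 · 1 = 4032.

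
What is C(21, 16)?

20349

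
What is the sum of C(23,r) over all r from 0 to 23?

The entries of row 23 sum to 2^23 = 8388608.

8388608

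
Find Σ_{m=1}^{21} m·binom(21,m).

Differentiating (1+x)^21 and setting x=1: Σ m·C(21,m) = 21·2^20 = 22020096.

22020096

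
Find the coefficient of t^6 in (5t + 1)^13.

26812500

The general term is C(13,j)·(5t)^j·(1)^(13-j); the t^6 term has j = 6.
C(13,6) = 1716.
Coefficient = C(13,6) · 5^6 = 1716 · 15625 = 26812500.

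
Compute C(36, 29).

C(36,29) = C(36,7) by symmetry.
C(36,7) = (36·35·34·33·32·31·30) / 7! = 42072307200 / 5040 = 8347680.

8347680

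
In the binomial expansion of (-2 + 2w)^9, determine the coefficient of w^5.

64512

The general term is C(9,j)·(-2)^j·(2w)^(9-j); the w^5 term has j = 4.
C(9,4) = 126.
Coefficient = C(9,4) · (-2)^4 · 2^5 = 126 · 16 · 32 = 64512.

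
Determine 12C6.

924

C(12,6) = (12·11·10·9·8·7) / 6! = 665280 / 720 = 924.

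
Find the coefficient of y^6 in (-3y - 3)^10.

12400290

The general term is C(10,j)·(-3y)^j·(-3)^(10-j); the y^6 term has j = 6.
C(10,6) = 210.
Coefficient = C(10,6) · (-3)^6 · (-3)^4 = 210 · 729 · 81 = 12400290.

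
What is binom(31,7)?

C(31,7) = (31·30·29·28·27·26·25) / 7! = 13253058000 / 5040 = 2629575.

2629575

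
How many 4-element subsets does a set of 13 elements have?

715

C(13,4) = (13·12·11·10) / 4! = 17160 / 24 = 715.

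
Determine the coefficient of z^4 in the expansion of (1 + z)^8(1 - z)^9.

Coefficient of z^4 = Σ_{j} C(8,j)·1^j·C(9,4-j)·(-1)^(4-j) for j from 0 to 4.
= 126 + (-672) + 1008 + (-504) + 70 = 28.

28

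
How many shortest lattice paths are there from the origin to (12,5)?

6188

Each path is a sequence of 17 steps with 12 rights: C(17,12) = 6188.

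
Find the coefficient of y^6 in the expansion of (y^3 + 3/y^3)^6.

General term: C(6,j)·(y^3)^j·(3/y^3)^(6-j), with y-exponent 3j − 3(6−j) = 6j − 18.
Set 6j − 18 = 6: j = 4.
C(6,4) = 15; 1^4 = 1; 3^2 = 9.
Coefficient = 15 · 1 · 9 = 135.

135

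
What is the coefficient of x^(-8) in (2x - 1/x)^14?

-2912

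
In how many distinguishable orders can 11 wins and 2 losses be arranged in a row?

Choose positions for the wins: C(13,11) = 78.

78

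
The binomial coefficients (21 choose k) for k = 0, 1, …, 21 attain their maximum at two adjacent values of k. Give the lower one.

10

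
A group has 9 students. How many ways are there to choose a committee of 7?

This is C(9,7) = 36.

36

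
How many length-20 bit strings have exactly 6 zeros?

38760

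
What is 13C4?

715

C(13,4) = (13·12·11·10) / 4! = 17160 / 24 = 715.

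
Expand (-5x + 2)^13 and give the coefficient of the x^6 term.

3432000000

The general term is C(13,j)·(-5x)^j·(2)^(13-j); the x^6 term has j = 6.
C(13,6) = 1716.
Coefficient = C(13,6) · (-5)^6 · 2^7 = 1716 · 15625 · 128 = 3432000000.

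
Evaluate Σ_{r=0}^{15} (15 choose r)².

Σ C(15,r)² is the coefficient of x^15 in (1+x)^15(1+x)^15 = (1+x)^30, i.e. C(30,15) = 155117520.

155117520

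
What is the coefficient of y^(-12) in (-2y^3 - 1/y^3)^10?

960

General term: C(10,j)·(-2y^3)^j·(-1/y^3)^(10-j), with y-exponent 3j − 3(10−j) = 6j − 30.
Set 6j − 30 = -12: j = 3.
C(10,3) = 120; (-2)^3 = -8; (-1)^7 = -1.
Coefficient = 120 · (-8) · (-1) = 960.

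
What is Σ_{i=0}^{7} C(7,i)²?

3432

Σ C(7,i)² is the coefficient of x^7 in (1+x)^7(1+x)^7 = (1+x)^14, i.e. C(14,7) = 3432.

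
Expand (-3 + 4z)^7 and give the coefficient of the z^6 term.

-86016

The general term is C(7,j)·(-3)^j·(4z)^(7-j); the z^6 term has j = 1.
C(7,1) = 7.
Coefficient = C(7,1) · (-3)^1 · 4^6 = 7 · (-3) · 4096 = -86016.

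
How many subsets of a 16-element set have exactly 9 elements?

Choose the 9 positions: C(16,9) = 11440.

11440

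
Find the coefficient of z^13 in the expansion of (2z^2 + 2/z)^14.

General term: C(14,j)·(2z^2)^j·(2/z)^(14-j), with z-exponent 2j − 1(14−j) = 3j − 14.
Set 3j − 14 = 13: j = 9.
C(14,9) = 2002; 2^9 = 512; 2^5 = 32.
Coefficient = 2002 · 512 · 32 = 32800768.

32800768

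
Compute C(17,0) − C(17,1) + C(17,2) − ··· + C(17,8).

The partial alternating sum Σ_{k=0}^{8} (−1)^k C(17,k) = (−1)^8 C(16,8) = 12870.

12870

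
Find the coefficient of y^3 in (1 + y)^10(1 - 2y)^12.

-80

Coefficient of y^3 = Σ_{j} C(10,j)·1^j·C(12,3-j)·(-2)^(3-j) for j from 0 to 3.
= (-1760) + 2640 + (-1080) + 120 = -80.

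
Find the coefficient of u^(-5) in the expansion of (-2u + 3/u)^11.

General term: C(11,j)·(-2u)^j·(3/u)^(11-j), with u-exponent 1j − 1(11−j) = 2j − 11.
Set 2j − 11 = -5: j = 3.
C(11,3) = 165; (-2)^3 = -8; 3^8 = 6561.
Coefficient = 165 · (-8) · 6561 = -8660520.

-8660520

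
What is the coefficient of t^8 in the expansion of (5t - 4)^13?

-514800000000

The general term is C(13,j)·(5t)^j·(-4)^(13-j); the t^8 term has j = 8.
C(13,8) = 1287.
Coefficient = C(13,8) · 5^8 · (-4)^5 = 1287 · 390625 · (-1024) = -514800000000.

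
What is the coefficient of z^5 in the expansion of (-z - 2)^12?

101376

The general term is C(12,j)·(-z)^j·(-2)^(12-j); the z^5 term has j = 5.
C(12,5) = 792.
Coefficient = C(12,5) · (-1)^5 · (-2)^7 = 792 · (-1) · (-128) = 101376.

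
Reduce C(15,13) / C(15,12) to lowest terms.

3/13

C(n,k+1)/C(n,k) = (n−k)/(k+1) = (15−12)/(12+1) = 3/13.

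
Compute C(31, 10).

C(31,10) = (31·30·29·28·27·26·25·24·23·22) / 10! = 160945136352000 / 3628800 = 44352165.

44352165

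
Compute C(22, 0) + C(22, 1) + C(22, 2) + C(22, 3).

1 + 22 + 231 + 1540 = 1794.

1794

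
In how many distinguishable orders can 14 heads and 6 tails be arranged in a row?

Choose positions for the heads: C(20,14) = 38760.

38760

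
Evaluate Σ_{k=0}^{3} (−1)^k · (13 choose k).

-220

The partial alternating sum Σ_{k=0}^{3} (−1)^k C(13,k) = (−1)^3 C(12,3) = -220.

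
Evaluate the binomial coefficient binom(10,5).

C(10,5) = (10·9·8·7·6) / 5! = 30240 / 120 = 252.

252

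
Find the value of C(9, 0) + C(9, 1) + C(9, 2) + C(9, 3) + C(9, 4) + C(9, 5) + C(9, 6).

466

1 + 9 + 36 + 84 + 126 + 126 + 84 = 466.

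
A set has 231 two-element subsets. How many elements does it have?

22

n(n−1)/2 = 231 ⇒ n(n−1) = 462. Since 22·21 = 462, n = 22.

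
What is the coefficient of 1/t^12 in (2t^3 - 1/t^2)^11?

-220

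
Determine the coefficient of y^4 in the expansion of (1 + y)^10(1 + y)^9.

Coefficient of y^4 = Σ_{j} C(10,j)·C(9,4-j) for j from 0 to 4.
= 126 + 840 + 1620 + 1080 + 210 = 3876.

3876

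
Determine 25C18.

C(25,18) = C(25,7) by symmetry.
C(25,7) = (25·24·23·22·21·20·19) / 7! = 2422728000 / 5040 = 480700.

480700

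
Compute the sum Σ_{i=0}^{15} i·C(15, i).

245760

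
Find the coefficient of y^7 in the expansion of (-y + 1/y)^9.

9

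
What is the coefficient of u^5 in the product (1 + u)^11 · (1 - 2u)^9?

Coefficient of u^5 = Σ_{j} C(11,j)·1^j·C(9,5-j)·(-2)^(5-j) for j from 0 to 5.
= (-4032) + 22176 + (-36960) + 23760 + (-5940) + 462 = -534.

-534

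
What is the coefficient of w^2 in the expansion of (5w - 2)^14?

The general term is C(14,j)·(5w)^j·(-2)^(14-j); the w^2 term has j = 2.
C(14,2) = 91.
Coefficient = C(14,2) · 5^2 · (-2)^12 = 91 · 25 · 4096 = 9318400.

9318400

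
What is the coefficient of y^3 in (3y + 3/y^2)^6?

General term: C(6,j)·(3y)^j·(3/y^2)^(6-j), with y-exponent 1j − 2(6−j) = 3j − 12.
Set 3j − 12 = 3: j = 5.
C(6,5) = 6; 3^5 = 243; 3^1 = 3.
Coefficient = 6 · 243 · 3 = 4374.

4374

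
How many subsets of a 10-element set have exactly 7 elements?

120

Choose the 7 positions: C(10,7) = 120.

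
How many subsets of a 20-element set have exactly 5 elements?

15504

Choose the 5 positions: C(20,5) = 15504.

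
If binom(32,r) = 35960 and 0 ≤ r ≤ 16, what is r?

4

C(32,r) increases on 0 ≤ r ≤ 16. C(32,3) = 4960 and C(32,4) = 35960, so r = 4.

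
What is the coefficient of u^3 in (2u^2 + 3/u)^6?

4320

General term: C(6,j)·(2u^2)^j·(3/u)^(6-j), with u-exponent 2j − 1(6−j) = 3j − 6.
Set 3j − 6 = 3: j = 3.
C(6,3) = 20; 2^3 = 8; 3^3 = 27.
Coefficient = 20 · 8 · 27 = 4320.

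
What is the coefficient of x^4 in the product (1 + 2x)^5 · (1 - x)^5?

Coefficient of x^4 = Σ_{j} C(5,j)·2^j·C(5,4-j)·(-1)^(4-j) for j from 0 to 4.
= 5 + (-100) + 400 + (-400) + 80 = -15.

-15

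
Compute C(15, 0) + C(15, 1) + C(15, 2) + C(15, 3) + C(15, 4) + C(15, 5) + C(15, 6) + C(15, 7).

1 + 15 + 105 + 455 + 1365 + 3003 + 5005 + 6435 = 16384.

16384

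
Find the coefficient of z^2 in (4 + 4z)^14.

The general term is C(14,j)·(4)^j·(4z)^(14-j); the z^2 term has j = 12.
C(14,12) = 91.
Coefficient = C(14,12) · 4^12 · 4^2 = 91 · 16777216 · 16 = 24427626496.

24427626496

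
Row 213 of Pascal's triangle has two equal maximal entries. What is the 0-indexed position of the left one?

For odd n = 213, C(213,j) peaks at j = (n−1)/2 and (n+1)/2; the lower is 106.

106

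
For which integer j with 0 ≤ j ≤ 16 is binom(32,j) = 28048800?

9

C(32,j) increases on 0 ≤ j ≤ 16. C(32,8) = 10518300 and C(32,9) = 28048800, so j = 9.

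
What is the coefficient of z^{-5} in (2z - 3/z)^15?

5674372704

General term: C(15,j)·(2z)^j·(-3/z)^(15-j), with z-exponent 1j − 1(15−j) = 2j − 15.
Set 2j − 15 = -5: j = 5.
C(15,5) = 3003; 2^5 = 32; (-3)^10 = 59049.
Coefficient = 3003 · 32 · 59049 = 5674372704.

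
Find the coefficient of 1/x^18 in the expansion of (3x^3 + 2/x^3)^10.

103680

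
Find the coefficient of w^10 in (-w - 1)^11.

The general term is C(11,j)·(-w)^j·(-1)^(11-j); the w^10 term has j = 10.
C(11,10) = 11.
Coefficient = C(11,10) · (-1)^1 = 11 · (-1) = -11.

-11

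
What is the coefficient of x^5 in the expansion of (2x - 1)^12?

-25344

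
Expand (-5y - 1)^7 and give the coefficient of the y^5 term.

The general term is C(7,j)·(-5y)^j·(-1)^(7-j); the y^5 term has j = 5.
C(7,5) = 21.
Coefficient = C(7,5) · (-5)^5 = 21 · (-3125) = -65625.

-65625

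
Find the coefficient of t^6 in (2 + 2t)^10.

The general term is C(10,j)·(2)^j·(2t)^(10-j); the t^6 term has j = 4.
C(10,4) = 210.
Coefficient = C(10,4) · 2^4 · 2^6 = 210 · 16 · 64 = 215040.

215040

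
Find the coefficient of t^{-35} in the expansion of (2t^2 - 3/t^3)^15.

General term: C(15,j)·(2t^2)^j·(-3/t^3)^(15-j), with t-exponent 2j − 3(15−j) = 5j − 45.
Set 5j − 45 = -35: j = 2.
C(15,2) = 105; 2^2 = 4; (-3)^13 = -1594323.
Coefficient = 105 · 4 · (-1594323) = -669615660.

-669615660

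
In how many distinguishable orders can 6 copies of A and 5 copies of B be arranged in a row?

462

Choose positions for the A's: C(11,6) = 462.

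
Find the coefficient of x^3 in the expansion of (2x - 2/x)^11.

675840

General term: C(11,j)·(2x)^j·(-2/x)^(11-j), with x-exponent 1j − 1(11−j) = 2j − 11.
Set 2j − 11 = 3: j = 7.
C(11,7) = 330; 2^7 = 128; (-2)^4 = 16.
Coefficient = 330 · 128 · 16 = 675840.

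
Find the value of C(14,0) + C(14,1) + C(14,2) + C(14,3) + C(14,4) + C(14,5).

3473

1 + 14 + 91 + 364 + 1001 + 2002 = 3473.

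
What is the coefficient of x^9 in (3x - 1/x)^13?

13817466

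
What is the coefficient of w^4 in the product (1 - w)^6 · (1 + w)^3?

-6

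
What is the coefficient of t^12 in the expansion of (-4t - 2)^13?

-436207616

The general term is C(13,j)·(-4t)^j·(-2)^(13-j); the t^12 term has j = 12.
C(13,12) = 13.
Coefficient = C(13,12) · (-4)^12 · (-2)^1 = 13 · 16777216 · (-2) = -436207616.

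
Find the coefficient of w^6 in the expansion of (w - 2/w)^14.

16016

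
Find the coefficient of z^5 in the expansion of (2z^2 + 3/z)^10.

General term: C(10,j)·(2z^2)^j·(3/z)^(10-j), with z-exponent 2j − 1(10−j) = 3j − 10.
Set 3j − 10 = 5: j = 5.
C(10,5) = 252; 2^5 = 32; 3^5 = 243.
Coefficient = 252 · 32 · 243 = 1959552.

1959552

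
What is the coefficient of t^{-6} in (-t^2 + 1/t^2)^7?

General term: C(7,j)·(-t^2)^j·(1/t^2)^(7-j), with t-exponent 2j − 2(7−j) = 4j − 14.
Set 4j − 14 = -6: j = 2.
C(7,2) = 21; (-1)^2 = 1; 1^5 = 1.
Coefficient = 21 · 1 · 1 = 21.

21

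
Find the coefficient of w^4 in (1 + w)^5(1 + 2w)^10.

Coefficient of w^4 = Σ_{j} C(5,j)·1^j·C(10,4-j)·2^(4-j) for j from 0 to 4.
= 3360 + 4800 + 1800 + 200 + 5 = 10165.

10165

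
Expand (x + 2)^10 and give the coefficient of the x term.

5120

The general term is C(10,j)·(x)^j·(2)^(10-j); the x^1 term has j = 1.
C(10,1) = 10.
Coefficient = C(10,1) · 2^9 = 10 · 512 = 5120.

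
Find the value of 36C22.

3796297200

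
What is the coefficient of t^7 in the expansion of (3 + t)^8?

24

The general term is C(8,j)·(3)^j·(t)^(8-j); the t^7 term has j = 1.
C(8,1) = 8.
Coefficient = C(8,1) · 3^1 = 8 · 3 = 24.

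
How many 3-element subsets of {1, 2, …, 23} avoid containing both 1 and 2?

All 3-subsets: C(23,3) = 1771. Those containing both fixed elements: C(21,1) = 21.
1771 − 21 = 1750.

1750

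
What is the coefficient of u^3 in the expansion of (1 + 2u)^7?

The general term is C(7,j)·(1)^j·(2u)^(7-j); the u^3 term has j = 4.
C(7,4) = 35.
Coefficient = C(7,4) · 2^3 = 35 · 8 = 280.

280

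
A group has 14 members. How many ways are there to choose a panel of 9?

This is C(14,9) = 2002.

2002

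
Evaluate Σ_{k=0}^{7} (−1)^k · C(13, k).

-792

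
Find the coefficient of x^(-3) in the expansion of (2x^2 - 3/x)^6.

General term: C(6,j)·(2x^2)^j·(-3/x)^(6-j), with x-exponent 2j − 1(6−j) = 3j − 6.
Set 3j − 6 = -3: j = 1.
C(6,1) = 6; 2^1 = 2; (-3)^5 = -243.
Coefficient = 6 · 2 · (-243) = -2916.

-2916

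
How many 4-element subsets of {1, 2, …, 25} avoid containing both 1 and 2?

All 4-subsets: C(25,4) = 12650. Those containing both fixed elements: C(23,2) = 253.
12650 − 253 = 12397.

12397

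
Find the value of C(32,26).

906192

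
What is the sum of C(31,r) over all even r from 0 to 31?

1073741824

Even-r terms of row 31 sum to 2^30 = 1073741824.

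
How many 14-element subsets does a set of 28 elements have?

40116600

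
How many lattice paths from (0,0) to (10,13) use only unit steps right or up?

Each path is a sequence of 23 steps with 10 rights: C(23,10) = 1144066.

1144066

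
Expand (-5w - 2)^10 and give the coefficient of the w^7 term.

75000000

The general term is C(10,j)·(-5w)^j·(-2)^(10-j); the w^7 term has j = 7.
C(10,7) = 120.
Coefficient = C(10,7) · (-5)^7 · (-2)^3 = 120 · (-78125) · (-8) = 75000000.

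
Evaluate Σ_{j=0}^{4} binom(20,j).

6196

1 + 20 + 190 + 1140 + 4845 = 6196.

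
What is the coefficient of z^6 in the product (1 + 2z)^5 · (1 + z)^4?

968

Coefficient of z^6 = Σ_{j} C(5,j)·2^j·C(4,6-j)·1^(6-j) for j from 2 to 5.
= 40 + 320 + 480 + 128 = 968.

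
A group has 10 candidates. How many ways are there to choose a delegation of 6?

This is C(10,6) = 210.

210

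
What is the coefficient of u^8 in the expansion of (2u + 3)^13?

The general term is C(13,j)·(2u)^j·(3)^(13-j); the u^8 term has j = 8.
C(13,8) = 1287.
Coefficient = C(13,8) · 2^8 · 3^5 = 1287 · 256 · 243 = 80061696.

80061696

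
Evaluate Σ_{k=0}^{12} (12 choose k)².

2704156

Σ C(12,k)² is the coefficient of x^12 in (1+x)^12(1+x)^12 = (1+x)^24, i.e. C(24,12) = 2704156.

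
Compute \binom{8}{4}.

70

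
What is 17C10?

19448

C(17,10) = C(17,7) by symmetry.
C(17,7) = (17·16·15·14·13·12·11) / 7! = 98017920 / 5040 = 19448.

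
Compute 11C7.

C(11,7) = C(11,4) by symmetry.
C(11,4) = (11·10·9·8) / 4! = 7920 / 24 = 330.

330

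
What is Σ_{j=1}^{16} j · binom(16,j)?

Differentiating (1+x)^16 and setting x=1: Σ j·C(16,j) = 16·2^15 = 524288.

524288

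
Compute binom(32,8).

10518300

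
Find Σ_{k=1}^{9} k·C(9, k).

2304

Differentiating (1+x)^9 and setting x=1: Σ k·C(9,k) = 9·2^8 = 2304.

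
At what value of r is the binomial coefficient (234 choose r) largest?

117

C(234,r) is maximized at r = 234/2 = 117.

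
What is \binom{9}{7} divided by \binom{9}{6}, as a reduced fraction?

3/7

C(n,k+1)/C(n,k) = (n−k)/(k+1) = (9−6)/(6+1) = 3/7.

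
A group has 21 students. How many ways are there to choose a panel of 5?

20349

This is C(21,5) = 20349.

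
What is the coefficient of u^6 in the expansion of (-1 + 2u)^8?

The general term is C(8,j)·(-1)^j·(2u)^(8-j); the u^6 term has j = 2.
C(8,2) = 28.
Coefficient = C(8,2) · 2^6 = 28 · 64 = 1792.

1792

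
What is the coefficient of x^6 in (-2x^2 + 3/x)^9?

-326592

General term: C(9,j)·(-2x^2)^j·(3/x)^(9-j), with x-exponent 2j − 1(9−j) = 3j − 9.
Set 3j − 9 = 6: j = 5.
C(9,5) = 126; (-2)^5 = -32; 3^4 = 81.
Coefficient = 126 · (-32) · 81 = -326592.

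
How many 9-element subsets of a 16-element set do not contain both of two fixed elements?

8008

All 9-subsets: C(16,9) = 11440. Those containing both fixed elements: C(14,7) = 3432.
11440 − 3432 = 8008.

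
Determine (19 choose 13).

27132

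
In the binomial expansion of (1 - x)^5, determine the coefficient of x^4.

5

The general term is C(5,j)·(1)^j·(-x)^(5-j); the x^4 term has j = 1.
C(5,1) = 5.
Coefficient = C(5,1) = 5.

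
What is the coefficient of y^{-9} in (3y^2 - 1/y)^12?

General term: C(12,j)·(3y^2)^j·(-1/y)^(12-j), with y-exponent 2j − 1(12−j) = 3j − 12.
Set 3j − 12 = -9: j = 1.
C(12,1) = 12; 3^1 = 3; (-1)^11 = -1.
Coefficient = 12 · 3 · (-1) = -36.

-36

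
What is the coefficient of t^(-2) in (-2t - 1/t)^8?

General term: C(8,j)·(-2t)^j·(-1/t)^(8-j), with t-exponent 1j − 1(8−j) = 2j − 8.
Set 2j − 8 = -2: j = 3.
C(8,3) = 56; (-2)^3 = -8; (-1)^5 = -1.
Coefficient = 56 · (-8) · (-1) = 448.

448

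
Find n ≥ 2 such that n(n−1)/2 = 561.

34

n(n−1)/2 = 561 ⇒ n(n−1) = 1122. Since 34·33 = 1122, n = 34.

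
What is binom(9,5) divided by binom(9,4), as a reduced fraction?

1

C(n,k+1)/C(n,k) = (n−k)/(k+1) = (9−4)/(4+1) = 5/5 = 1.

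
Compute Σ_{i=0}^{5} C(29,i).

146596

1 + 29 + 406 + 3654 + 23751 + 118755 = 146596.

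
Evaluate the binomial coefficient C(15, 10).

C(15,10) = C(15,5) by symmetry.
C(15,5) = (15·14·13·12·11) / 5! = 360360 / 120 = 3003.

3003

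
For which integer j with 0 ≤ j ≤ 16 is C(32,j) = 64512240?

10

C(32,j) increases on 0 ≤ j ≤ 16. C(32,9) = 28048800 and C(32,10) = 64512240, so j = 10.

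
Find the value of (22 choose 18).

7315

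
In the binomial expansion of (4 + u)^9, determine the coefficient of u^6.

5376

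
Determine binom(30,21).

14307150

C(30,21) = C(30,9) by symmetry.
C(30,9) = (30·29·28·27·26·25·24·23·22) / 9! = 5191778592000 / 362880 = 14307150.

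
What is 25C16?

2042975

C(25,16) = C(25,9) by symmetry.
C(25,9) = (25·24·23·22·21·20·19·18·17) / 9! = 741354768000 / 362880 = 2042975.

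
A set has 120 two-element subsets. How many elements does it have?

n(n−1)/2 = 120 ⇒ n(n−1) = 240. Since 16·15 = 240, n = 16.

16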